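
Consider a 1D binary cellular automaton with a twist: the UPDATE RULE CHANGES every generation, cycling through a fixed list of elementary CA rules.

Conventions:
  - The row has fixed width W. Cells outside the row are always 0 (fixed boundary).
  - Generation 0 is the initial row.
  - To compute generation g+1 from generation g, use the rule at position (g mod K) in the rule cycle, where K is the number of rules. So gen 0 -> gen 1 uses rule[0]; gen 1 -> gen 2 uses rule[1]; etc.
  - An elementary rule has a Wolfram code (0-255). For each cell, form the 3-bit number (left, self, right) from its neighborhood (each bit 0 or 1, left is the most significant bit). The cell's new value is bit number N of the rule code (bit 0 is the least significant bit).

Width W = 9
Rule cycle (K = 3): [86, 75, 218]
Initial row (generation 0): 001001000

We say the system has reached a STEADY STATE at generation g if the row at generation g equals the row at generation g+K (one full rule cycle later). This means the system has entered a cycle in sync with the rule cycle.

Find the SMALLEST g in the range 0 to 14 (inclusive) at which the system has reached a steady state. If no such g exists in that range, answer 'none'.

Gen 0: 001001000
Gen 1 (rule 86): 011111100
Gen 2 (rule 75): 110000101
Gen 3 (rule 218): 111001000
Gen 4 (rule 86): 001111100
Gen 5 (rule 75): 111000101
Gen 6 (rule 218): 111101000
Gen 7 (rule 86): 000101100
Gen 8 (rule 75): 111001101
Gen 9 (rule 218): 111111100
Gen 10 (rule 86): 000000110
Gen 11 (rule 75): 111111110
Gen 12 (rule 218): 111111111
Gen 13 (rule 86): 000000001
Gen 14 (rule 75): 111111110
Gen 15 (rule 218): 111111111
Gen 16 (rule 86): 000000001
Gen 17 (rule 75): 111111110

Answer: 11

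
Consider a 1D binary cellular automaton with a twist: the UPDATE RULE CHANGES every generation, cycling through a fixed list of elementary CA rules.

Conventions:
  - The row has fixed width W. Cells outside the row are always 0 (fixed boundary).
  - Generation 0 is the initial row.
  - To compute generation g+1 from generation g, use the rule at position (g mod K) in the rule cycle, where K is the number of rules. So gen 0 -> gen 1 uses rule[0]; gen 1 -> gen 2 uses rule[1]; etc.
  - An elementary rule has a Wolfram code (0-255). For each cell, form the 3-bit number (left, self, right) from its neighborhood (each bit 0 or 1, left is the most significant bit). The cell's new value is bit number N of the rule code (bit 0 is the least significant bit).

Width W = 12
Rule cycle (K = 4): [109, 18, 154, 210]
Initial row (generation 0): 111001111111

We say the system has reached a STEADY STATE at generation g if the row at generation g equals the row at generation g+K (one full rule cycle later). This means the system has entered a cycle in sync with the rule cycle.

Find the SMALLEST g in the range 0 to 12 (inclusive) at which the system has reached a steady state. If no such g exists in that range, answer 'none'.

Gen 0: 111001111111
Gen 1 (rule 109): 101001000001
Gen 2 (rule 18): 000110100010
Gen 3 (rule 154): 001100010101
Gen 4 (rule 210): 010110100000
Gen 5 (rule 109): 011111101111
Gen 6 (rule 18): 100000000000
Gen 7 (rule 154): 010000000000
Gen 8 (rule 210): 101000000000
Gen 9 (rule 109): 111011111111
Gen 10 (rule 18): 000000000000
Gen 11 (rule 154): 000000000000
Gen 12 (rule 210): 000000000000
Gen 13 (rule 109): 111111111111
Gen 14 (rule 18): 000000000000
Gen 15 (rule 154): 000000000000
Gen 16 (rule 210): 000000000000

Answer: 10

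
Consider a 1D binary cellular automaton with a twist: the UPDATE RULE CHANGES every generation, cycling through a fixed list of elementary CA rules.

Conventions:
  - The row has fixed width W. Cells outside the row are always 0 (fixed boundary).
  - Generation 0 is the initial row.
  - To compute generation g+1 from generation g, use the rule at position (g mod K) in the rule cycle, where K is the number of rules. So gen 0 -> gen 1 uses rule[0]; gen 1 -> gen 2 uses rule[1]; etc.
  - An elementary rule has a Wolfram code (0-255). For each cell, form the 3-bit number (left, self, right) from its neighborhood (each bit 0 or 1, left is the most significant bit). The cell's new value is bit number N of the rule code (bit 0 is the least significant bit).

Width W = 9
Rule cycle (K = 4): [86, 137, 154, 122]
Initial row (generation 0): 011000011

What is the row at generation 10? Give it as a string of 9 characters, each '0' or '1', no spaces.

Gen 0: 011000011
Gen 1 (rule 86): 101100101
Gen 2 (rule 137): 001000000
Gen 3 (rule 154): 010100000
Gen 4 (rule 122): 101010000
Gen 5 (rule 86): 101011000
Gen 6 (rule 137): 000010011
Gen 7 (rule 154): 000101110
Gen 8 (rule 122): 001011011
Gen 9 (rule 86): 011001001
Gen 10 (rule 137): 010000000

Answer: 010000000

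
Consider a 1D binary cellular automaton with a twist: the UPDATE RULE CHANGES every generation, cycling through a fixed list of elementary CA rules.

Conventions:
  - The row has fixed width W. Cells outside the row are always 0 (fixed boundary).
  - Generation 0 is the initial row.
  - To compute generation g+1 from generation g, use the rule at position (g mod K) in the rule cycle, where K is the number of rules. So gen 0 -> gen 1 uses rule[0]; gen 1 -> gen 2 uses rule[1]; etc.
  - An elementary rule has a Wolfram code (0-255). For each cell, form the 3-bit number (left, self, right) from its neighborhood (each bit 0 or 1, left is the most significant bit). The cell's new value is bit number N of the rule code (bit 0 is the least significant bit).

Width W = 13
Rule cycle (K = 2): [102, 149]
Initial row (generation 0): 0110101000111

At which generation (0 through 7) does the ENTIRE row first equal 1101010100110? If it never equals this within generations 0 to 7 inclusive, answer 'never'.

Answer: 5

Derivation:
Gen 0: 0110101000111
Gen 1 (rule 102): 1011111001001
Gen 2 (rule 149): 1001110101101
Gen 3 (rule 102): 1010011110111
Gen 4 (rule 149): 1011001100010
Gen 5 (rule 102): 1101010100110
Gen 6 (rule 149): 0001010110001
Gen 7 (rule 102): 0011111010011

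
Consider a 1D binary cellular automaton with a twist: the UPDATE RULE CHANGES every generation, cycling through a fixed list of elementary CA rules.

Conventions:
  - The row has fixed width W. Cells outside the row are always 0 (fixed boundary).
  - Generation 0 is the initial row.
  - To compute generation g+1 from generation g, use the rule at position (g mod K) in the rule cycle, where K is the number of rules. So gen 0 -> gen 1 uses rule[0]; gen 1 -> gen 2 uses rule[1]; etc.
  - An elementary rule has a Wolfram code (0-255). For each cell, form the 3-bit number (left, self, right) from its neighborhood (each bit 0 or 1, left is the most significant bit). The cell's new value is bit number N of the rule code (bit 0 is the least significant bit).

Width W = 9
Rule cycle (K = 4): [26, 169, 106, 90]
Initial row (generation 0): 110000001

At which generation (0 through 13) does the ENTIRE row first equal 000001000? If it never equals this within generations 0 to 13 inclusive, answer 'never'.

Gen 0: 110000001
Gen 1 (rule 26): 101000010
Gen 2 (rule 169): 010011000
Gen 3 (rule 106): 100111000
Gen 4 (rule 90): 011101100
Gen 5 (rule 26): 110001010
Gen 6 (rule 169): 100100100
Gen 7 (rule 106): 001001000
Gen 8 (rule 90): 010110100
Gen 9 (rule 26): 100100010
Gen 10 (rule 169): 000001000
Gen 11 (rule 106): 000010000
Gen 12 (rule 90): 000101000
Gen 13 (rule 26): 001000100

Answer: 10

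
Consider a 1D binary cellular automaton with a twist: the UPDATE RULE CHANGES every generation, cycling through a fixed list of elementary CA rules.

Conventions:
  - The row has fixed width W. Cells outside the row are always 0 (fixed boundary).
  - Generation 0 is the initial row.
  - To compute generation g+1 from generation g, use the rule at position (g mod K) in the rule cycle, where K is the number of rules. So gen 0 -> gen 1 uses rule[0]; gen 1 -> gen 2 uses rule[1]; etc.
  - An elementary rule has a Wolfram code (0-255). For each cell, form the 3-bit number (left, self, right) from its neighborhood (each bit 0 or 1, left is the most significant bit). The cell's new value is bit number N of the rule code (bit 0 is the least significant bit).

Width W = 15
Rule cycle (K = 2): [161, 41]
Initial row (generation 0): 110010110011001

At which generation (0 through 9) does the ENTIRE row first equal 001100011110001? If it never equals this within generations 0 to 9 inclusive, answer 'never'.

Gen 0: 110010110011001
Gen 1 (rule 161): 000001000000000
Gen 2 (rule 41): 111100011111111
Gen 3 (rule 161): 011001001111110
Gen 4 (rule 41): 010000001000000
Gen 5 (rule 161): 000111100011111
Gen 6 (rule 41): 110100001010000
Gen 7 (rule 161): 001001100100111
Gen 8 (rule 41): 100001000000100
Gen 9 (rule 161): 001100011110001

Answer: 9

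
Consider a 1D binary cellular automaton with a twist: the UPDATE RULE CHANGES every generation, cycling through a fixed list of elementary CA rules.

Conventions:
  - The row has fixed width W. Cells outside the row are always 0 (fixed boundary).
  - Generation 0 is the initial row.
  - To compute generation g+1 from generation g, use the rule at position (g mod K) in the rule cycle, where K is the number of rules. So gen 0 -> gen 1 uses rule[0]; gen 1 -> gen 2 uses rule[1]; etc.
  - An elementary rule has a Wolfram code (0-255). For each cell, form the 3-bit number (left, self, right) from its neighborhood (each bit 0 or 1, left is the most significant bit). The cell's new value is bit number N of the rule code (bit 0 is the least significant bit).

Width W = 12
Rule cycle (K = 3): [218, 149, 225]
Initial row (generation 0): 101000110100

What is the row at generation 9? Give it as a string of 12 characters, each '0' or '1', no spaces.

Gen 0: 101000110100
Gen 1 (rule 218): 000101110010
Gen 2 (rule 149): 110100101011
Gen 3 (rule 225): 011000010101
Gen 4 (rule 218): 111100100000
Gen 5 (rule 149): 011010111111
Gen 6 (rule 225): 001101011111
Gen 7 (rule 218): 011100011111
Gen 8 (rule 149): 001011001110
Gen 9 (rule 225): 100101000110

Answer: 100101000110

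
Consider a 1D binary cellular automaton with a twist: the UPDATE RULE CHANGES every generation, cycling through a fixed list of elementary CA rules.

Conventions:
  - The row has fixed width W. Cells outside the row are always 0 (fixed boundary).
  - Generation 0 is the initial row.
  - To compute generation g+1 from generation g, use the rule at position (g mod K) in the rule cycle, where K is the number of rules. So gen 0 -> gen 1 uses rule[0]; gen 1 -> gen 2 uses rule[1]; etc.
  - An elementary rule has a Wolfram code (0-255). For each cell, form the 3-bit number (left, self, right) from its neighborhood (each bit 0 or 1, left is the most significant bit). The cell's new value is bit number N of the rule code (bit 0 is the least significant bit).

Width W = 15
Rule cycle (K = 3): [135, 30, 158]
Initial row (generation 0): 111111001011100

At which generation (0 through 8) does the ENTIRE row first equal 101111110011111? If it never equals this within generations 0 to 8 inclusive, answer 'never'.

Gen 0: 111111001011100
Gen 1 (rule 135): 011110011001001
Gen 2 (rule 30): 110001110111111
Gen 3 (rule 158): 101011100111110
Gen 4 (rule 135): 101001001011100
Gen 5 (rule 30): 101111111010010
Gen 6 (rule 158): 101111110011111
Gen 7 (rule 135): 100111100101110
Gen 8 (rule 30): 111100011101001

Answer: 6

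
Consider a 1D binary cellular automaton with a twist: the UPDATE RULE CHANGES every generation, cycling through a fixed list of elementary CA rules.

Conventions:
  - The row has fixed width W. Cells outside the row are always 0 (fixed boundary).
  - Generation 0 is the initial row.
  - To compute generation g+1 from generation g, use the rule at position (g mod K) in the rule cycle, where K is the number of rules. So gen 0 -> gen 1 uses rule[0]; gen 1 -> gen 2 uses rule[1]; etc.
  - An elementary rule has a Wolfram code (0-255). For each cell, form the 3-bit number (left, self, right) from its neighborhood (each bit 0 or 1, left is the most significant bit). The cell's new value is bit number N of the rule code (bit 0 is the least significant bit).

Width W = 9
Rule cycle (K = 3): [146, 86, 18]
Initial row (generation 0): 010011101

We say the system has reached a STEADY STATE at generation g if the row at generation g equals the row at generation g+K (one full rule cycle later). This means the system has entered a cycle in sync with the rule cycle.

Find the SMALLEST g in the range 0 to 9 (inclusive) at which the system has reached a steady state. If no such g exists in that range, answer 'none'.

Answer: 6

Derivation:
Gen 0: 010011101
Gen 1 (rule 146): 101101000
Gen 2 (rule 86): 100101100
Gen 3 (rule 18): 011000010
Gen 4 (rule 146): 100100101
Gen 5 (rule 86): 111111101
Gen 6 (rule 18): 000000000
Gen 7 (rule 146): 000000000
Gen 8 (rule 86): 000000000
Gen 9 (rule 18): 000000000
Gen 10 (rule 146): 000000000
Gen 11 (rule 86): 000000000
Gen 12 (rule 18): 000000000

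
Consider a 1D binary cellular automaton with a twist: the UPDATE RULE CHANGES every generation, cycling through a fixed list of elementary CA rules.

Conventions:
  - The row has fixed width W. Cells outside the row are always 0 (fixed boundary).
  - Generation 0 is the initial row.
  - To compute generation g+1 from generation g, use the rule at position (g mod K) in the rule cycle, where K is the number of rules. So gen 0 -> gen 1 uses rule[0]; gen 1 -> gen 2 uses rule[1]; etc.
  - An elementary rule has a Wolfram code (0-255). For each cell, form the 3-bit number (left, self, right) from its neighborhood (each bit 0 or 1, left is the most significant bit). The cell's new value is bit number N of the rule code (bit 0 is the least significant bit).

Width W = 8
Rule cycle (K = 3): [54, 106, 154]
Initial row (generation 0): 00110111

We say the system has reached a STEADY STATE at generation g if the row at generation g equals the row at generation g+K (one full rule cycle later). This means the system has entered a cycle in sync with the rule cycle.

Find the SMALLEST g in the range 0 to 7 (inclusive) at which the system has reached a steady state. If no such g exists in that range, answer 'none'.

Answer: none

Derivation:
Gen 0: 00110111
Gen 1 (rule 54): 01001000
Gen 2 (rule 106): 10010000
Gen 3 (rule 154): 01101000
Gen 4 (rule 54): 10011100
Gen 5 (rule 106): 00110100
Gen 6 (rule 154): 01100010
Gen 7 (rule 54): 10010111
Gen 8 (rule 106): 00101101
Gen 9 (rule 154): 01001000
Gen 10 (rule 54): 11111100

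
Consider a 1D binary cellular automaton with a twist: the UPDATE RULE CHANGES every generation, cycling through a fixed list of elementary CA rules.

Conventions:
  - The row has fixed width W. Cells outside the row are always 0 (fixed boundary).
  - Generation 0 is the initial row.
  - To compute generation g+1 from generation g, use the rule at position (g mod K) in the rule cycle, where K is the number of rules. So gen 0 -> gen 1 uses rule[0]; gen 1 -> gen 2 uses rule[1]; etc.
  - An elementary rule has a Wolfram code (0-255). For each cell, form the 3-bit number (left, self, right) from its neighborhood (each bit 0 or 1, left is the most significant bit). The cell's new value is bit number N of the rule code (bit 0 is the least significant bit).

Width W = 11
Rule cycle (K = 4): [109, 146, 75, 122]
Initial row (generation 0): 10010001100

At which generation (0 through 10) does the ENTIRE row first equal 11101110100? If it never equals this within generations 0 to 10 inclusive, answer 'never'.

Answer: never

Derivation:
Gen 0: 10010001100
Gen 1 (rule 109): 10010101101
Gen 2 (rule 146): 01100000000
Gen 3 (rule 75): 11101111111
Gen 4 (rule 122): 10111000001
Gen 5 (rule 109): 11101011101
Gen 6 (rule 146): 01000001000
Gen 7 (rule 75): 10011110011
Gen 8 (rule 122): 01110011111
Gen 9 (rule 109): 01010010001
Gen 10 (rule 146): 10001101010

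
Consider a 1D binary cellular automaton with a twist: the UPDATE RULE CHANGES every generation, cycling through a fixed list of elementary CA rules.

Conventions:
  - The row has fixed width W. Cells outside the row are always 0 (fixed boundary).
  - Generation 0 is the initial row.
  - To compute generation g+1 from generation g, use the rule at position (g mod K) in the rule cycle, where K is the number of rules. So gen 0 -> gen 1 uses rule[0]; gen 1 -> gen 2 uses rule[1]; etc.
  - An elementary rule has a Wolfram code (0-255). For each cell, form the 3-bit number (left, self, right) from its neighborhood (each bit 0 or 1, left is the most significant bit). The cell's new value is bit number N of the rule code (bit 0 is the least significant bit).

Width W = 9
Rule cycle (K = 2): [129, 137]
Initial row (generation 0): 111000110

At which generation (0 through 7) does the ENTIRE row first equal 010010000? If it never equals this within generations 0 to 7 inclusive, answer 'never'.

Answer: 1

Derivation:
Gen 0: 111000110
Gen 1 (rule 129): 010010000
Gen 2 (rule 137): 000000111
Gen 3 (rule 129): 111110010
Gen 4 (rule 137): 111100000
Gen 5 (rule 129): 011001111
Gen 6 (rule 137): 010001110
Gen 7 (rule 129): 000100100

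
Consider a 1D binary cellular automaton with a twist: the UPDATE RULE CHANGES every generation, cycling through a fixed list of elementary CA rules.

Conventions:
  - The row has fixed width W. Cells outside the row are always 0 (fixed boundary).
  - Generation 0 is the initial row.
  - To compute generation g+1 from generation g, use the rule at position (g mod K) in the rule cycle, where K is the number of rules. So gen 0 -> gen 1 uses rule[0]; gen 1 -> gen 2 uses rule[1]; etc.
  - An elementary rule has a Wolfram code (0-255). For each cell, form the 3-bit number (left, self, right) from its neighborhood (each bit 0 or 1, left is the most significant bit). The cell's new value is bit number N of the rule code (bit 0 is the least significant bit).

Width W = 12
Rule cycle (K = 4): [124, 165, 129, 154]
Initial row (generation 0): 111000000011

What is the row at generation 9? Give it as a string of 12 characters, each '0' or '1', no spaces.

Gen 0: 111000000011
Gen 1 (rule 124): 101100000011
Gen 2 (rule 165): 110001111000
Gen 3 (rule 129): 000100110011
Gen 4 (rule 154): 001011101110
Gen 5 (rule 124): 001110111011
Gen 6 (rule 165): 100101010100
Gen 7 (rule 129): 000000000001
Gen 8 (rule 154): 000000000010
Gen 9 (rule 124): 000000000011

Answer: 000000000011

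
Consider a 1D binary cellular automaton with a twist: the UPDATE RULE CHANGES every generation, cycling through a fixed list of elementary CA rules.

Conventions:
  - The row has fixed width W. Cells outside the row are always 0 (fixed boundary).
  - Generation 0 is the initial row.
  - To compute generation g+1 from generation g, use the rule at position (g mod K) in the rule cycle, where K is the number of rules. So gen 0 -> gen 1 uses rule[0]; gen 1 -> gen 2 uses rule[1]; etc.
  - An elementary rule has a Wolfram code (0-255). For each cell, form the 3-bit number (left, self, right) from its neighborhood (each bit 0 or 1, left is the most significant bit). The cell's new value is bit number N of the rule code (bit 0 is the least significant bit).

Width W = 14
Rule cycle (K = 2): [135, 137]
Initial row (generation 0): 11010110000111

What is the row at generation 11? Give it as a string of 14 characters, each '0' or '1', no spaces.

Answer: 01001011010011

Derivation:
Gen 0: 11010110000111
Gen 1 (rule 135): 00010000111010
Gen 2 (rule 137): 11000110110000
Gen 3 (rule 135): 00011000000111
Gen 4 (rule 137): 11010011110110
Gen 5 (rule 135): 00010101100000
Gen 6 (rule 137): 11000001001111
Gen 7 (rule 135): 00011111010110
Gen 8 (rule 137): 11011110000100
Gen 9 (rule 135): 00001100111101
Gen 10 (rule 137): 11101000111000
Gen 11 (rule 135): 01001011010011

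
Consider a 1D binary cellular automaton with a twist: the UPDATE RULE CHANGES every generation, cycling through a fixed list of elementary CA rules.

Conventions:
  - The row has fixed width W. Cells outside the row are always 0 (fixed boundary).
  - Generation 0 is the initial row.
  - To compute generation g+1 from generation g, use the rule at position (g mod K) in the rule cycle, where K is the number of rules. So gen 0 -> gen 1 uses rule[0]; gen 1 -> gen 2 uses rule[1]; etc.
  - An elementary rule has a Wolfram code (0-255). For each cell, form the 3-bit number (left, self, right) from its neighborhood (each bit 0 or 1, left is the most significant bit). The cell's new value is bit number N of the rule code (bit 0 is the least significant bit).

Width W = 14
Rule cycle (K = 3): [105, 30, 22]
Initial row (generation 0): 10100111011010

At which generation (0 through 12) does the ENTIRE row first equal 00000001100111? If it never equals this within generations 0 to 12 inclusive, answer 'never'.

Answer: 3

Derivation:
Gen 0: 10100111011010
Gen 1 (rule 105): 01000101111100
Gen 2 (rule 30): 11101101000010
Gen 3 (rule 22): 00000001100111
Gen 4 (rule 105): 11111101100101
Gen 5 (rule 30): 10000001011101
Gen 6 (rule 22): 11000011000001
Gen 7 (rule 105): 11011011011100
Gen 8 (rule 30): 10010010010010
Gen 9 (rule 22): 11111111111111
Gen 10 (rule 105): 10000000000001
Gen 11 (rule 30): 11000000000011
Gen 12 (rule 22): 00100000000100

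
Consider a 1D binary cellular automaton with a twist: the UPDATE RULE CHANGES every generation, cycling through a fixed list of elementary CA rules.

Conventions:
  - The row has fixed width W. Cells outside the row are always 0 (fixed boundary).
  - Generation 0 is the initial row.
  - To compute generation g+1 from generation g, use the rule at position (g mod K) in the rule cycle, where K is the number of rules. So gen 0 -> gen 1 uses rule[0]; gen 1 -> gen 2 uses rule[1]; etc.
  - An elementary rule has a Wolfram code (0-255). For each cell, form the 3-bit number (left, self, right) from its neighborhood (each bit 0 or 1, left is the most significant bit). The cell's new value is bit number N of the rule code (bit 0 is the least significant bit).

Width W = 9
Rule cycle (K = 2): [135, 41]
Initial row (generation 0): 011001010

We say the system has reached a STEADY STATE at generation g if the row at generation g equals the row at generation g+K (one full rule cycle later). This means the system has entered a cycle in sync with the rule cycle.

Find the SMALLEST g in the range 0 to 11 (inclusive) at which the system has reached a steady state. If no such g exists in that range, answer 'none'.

Gen 0: 011001010
Gen 1 (rule 135): 100011010
Gen 2 (rule 41): 001010100
Gen 3 (rule 135): 111010101
Gen 4 (rule 41): 100101010
Gen 5 (rule 135): 101101010
Gen 6 (rule 41): 011010100
Gen 7 (rule 135): 100010101
Gen 8 (rule 41): 001001010
Gen 9 (rule 135): 111011010
Gen 10 (rule 41): 100110100
Gen 11 (rule 135): 101000101
Gen 12 (rule 41): 010010010
Gen 13 (rule 135): 110110110

Answer: none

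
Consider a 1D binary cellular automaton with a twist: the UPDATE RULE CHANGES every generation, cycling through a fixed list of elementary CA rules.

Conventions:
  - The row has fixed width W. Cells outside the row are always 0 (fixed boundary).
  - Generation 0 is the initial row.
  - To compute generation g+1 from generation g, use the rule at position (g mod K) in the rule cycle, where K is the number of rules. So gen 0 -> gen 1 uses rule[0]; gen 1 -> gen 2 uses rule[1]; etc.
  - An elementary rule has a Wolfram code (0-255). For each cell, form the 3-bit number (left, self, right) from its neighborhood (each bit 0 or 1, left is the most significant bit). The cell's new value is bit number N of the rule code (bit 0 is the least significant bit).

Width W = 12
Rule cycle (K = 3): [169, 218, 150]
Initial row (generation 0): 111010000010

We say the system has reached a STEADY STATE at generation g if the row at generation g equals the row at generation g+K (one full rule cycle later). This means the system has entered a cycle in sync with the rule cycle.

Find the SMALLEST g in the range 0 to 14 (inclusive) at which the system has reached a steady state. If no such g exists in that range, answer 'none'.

Gen 0: 111010000010
Gen 1 (rule 169): 110100111000
Gen 2 (rule 218): 110011111100
Gen 3 (rule 150): 001101111010
Gen 4 (rule 169): 101011110100
Gen 5 (rule 218): 000011110010
Gen 6 (rule 150): 000101101111
Gen 7 (rule 169): 110011011110
Gen 8 (rule 218): 111111011111
Gen 9 (rule 150): 011110001110
Gen 10 (rule 169): 011100101100
Gen 11 (rule 218): 111111001110
Gen 12 (rule 150): 011110110101
Gen 13 (rule 169): 011101101010
Gen 14 (rule 218): 111101100001
Gen 15 (rule 150): 011000010011
Gen 16 (rule 169): 010011000010
Gen 17 (rule 218): 101111100101

Answer: none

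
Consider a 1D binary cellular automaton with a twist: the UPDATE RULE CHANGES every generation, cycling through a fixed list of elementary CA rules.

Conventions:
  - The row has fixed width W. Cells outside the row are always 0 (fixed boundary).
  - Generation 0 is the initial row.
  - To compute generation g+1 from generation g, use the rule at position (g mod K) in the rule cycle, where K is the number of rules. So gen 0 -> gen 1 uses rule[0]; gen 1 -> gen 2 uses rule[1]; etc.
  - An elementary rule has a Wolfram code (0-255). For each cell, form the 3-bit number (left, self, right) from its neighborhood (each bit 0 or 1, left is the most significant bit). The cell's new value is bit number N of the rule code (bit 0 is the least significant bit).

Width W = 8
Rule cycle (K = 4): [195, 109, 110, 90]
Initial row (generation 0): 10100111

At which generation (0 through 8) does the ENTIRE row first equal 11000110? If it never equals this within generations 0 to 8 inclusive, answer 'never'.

Gen 0: 10100111
Gen 1 (rule 195): 00001011
Gen 2 (rule 109): 11101111
Gen 3 (rule 110): 10111001
Gen 4 (rule 90): 00101110
Gen 5 (rule 195): 11000110
Gen 6 (rule 109): 11010110
Gen 7 (rule 110): 11111110
Gen 8 (rule 90): 10000011

Answer: 5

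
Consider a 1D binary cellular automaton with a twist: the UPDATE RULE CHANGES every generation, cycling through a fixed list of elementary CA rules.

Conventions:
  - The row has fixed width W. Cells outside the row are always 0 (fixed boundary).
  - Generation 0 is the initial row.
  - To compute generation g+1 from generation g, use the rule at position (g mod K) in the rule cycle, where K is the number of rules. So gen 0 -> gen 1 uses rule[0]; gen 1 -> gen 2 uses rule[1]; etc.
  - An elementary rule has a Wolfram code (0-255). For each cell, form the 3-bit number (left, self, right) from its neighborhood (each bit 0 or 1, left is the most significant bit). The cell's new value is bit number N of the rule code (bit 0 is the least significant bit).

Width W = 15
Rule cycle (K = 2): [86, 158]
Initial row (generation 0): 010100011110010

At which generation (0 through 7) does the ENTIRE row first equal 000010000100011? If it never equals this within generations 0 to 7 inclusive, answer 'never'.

Answer: never

Derivation:
Gen 0: 010100011110010
Gen 1 (rule 86): 110110100011111
Gen 2 (rule 158): 100100110111110
Gen 3 (rule 86): 111111010000011
Gen 4 (rule 158): 111110011000110
Gen 5 (rule 86): 000011101101011
Gen 6 (rule 158): 000111001001010
Gen 7 (rule 86): 001001111111011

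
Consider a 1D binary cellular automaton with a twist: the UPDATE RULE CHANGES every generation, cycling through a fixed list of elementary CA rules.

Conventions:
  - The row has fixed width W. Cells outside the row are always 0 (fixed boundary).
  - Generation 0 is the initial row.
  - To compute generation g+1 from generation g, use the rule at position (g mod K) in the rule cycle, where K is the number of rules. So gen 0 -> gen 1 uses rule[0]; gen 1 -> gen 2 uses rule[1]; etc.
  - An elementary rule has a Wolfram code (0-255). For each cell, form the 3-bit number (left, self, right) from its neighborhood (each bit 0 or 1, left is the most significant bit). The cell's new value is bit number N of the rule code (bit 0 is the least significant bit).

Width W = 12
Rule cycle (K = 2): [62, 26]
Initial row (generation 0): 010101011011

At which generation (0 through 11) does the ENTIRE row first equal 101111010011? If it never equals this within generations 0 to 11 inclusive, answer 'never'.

Answer: never

Derivation:
Gen 0: 010101011011
Gen 1 (rule 62): 111111110110
Gen 2 (rule 26): 100000000101
Gen 3 (rule 62): 110000001111
Gen 4 (rule 26): 101000011000
Gen 5 (rule 62): 111100110100
Gen 6 (rule 26): 100011100010
Gen 7 (rule 62): 110110010111
Gen 8 (rule 26): 100101100100
Gen 9 (rule 62): 111111011110
Gen 10 (rule 26): 100000010001
Gen 11 (rule 62): 110000111011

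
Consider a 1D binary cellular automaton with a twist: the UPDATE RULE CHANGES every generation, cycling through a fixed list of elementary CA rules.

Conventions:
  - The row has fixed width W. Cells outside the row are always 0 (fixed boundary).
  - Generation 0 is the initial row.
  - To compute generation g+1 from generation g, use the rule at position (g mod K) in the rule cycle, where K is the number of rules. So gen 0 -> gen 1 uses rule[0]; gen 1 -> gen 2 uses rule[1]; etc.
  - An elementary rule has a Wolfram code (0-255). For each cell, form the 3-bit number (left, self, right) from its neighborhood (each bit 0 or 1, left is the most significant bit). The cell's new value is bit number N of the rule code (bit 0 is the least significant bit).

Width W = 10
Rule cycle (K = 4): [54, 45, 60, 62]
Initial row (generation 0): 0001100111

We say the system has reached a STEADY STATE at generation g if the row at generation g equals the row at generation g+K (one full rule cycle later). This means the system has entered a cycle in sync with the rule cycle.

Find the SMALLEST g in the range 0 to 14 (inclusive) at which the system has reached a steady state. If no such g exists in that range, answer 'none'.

Answer: 12

Derivation:
Gen 0: 0001100111
Gen 1 (rule 54): 0010011000
Gen 2 (rule 45): 1010010011
Gen 3 (rule 60): 1111011010
Gen 4 (rule 62): 1000110111
Gen 5 (rule 54): 1101001000
Gen 6 (rule 45): 1011001011
Gen 7 (rule 60): 1110101110
Gen 8 (rule 62): 1001111001
Gen 9 (rule 54): 1110000111
Gen 10 (rule 45): 1000110100
Gen 11 (rule 60): 1100101110
Gen 12 (rule 62): 1011111001
Gen 13 (rule 54): 1100000111
Gen 14 (rule 45): 1001110100
Gen 15 (rule 60): 1101001110
Gen 16 (rule 62): 1011111001
Gen 17 (rule 54): 1100000111
Gen 18 (rule 45): 1001110100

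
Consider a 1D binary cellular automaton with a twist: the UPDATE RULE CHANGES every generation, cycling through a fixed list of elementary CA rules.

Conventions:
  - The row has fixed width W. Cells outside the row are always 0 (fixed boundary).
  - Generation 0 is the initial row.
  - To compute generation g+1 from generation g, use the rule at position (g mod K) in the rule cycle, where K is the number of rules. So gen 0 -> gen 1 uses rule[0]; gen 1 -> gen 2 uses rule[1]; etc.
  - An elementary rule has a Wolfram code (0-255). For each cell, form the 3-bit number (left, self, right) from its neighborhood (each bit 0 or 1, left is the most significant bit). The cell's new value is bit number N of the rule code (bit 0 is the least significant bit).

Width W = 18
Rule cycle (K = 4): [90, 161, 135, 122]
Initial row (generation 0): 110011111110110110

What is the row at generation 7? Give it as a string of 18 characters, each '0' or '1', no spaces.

Gen 0: 110011111110110110
Gen 1 (rule 90): 111110000010110111
Gen 2 (rule 161): 011100111001001010
Gen 3 (rule 135): 101001010011011010
Gen 4 (rule 122): 010110101111111101
Gen 5 (rule 90): 100110001000000100
Gen 6 (rule 161): 000000100011110001
Gen 7 (rule 135): 111111101101100111

Answer: 111111101101100111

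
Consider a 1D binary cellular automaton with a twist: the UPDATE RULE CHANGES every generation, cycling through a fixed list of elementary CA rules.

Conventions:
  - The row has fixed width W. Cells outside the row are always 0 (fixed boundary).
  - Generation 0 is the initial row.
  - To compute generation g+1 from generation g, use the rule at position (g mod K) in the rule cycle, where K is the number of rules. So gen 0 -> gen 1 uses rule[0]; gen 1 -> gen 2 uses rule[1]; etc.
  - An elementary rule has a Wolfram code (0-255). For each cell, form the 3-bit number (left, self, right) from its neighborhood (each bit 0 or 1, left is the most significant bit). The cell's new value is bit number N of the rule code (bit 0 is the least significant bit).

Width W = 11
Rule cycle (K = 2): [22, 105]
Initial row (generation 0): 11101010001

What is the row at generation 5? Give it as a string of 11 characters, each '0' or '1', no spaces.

Answer: 00000000000

Derivation:
Gen 0: 11101010001
Gen 1 (rule 22): 00001011011
Gen 2 (rule 105): 11100111111
Gen 3 (rule 22): 00011000000
Gen 4 (rule 105): 11011011111
Gen 5 (rule 22): 00000000000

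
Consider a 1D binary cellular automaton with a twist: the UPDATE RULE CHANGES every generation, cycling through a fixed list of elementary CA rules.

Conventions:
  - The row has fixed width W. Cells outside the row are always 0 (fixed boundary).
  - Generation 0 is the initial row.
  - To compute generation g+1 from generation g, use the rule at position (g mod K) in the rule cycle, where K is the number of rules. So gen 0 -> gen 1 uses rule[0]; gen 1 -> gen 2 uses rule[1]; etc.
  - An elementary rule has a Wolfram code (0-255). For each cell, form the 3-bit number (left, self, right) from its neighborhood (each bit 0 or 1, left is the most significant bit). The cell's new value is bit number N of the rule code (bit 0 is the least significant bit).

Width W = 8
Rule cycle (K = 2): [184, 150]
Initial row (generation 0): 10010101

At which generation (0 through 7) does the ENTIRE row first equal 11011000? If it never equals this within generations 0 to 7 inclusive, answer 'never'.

Gen 0: 10010101
Gen 1 (rule 184): 01001010
Gen 2 (rule 150): 11111011
Gen 3 (rule 184): 11110110
Gen 4 (rule 150): 01100001
Gen 5 (rule 184): 01010000
Gen 6 (rule 150): 11011000
Gen 7 (rule 184): 10110100

Answer: 6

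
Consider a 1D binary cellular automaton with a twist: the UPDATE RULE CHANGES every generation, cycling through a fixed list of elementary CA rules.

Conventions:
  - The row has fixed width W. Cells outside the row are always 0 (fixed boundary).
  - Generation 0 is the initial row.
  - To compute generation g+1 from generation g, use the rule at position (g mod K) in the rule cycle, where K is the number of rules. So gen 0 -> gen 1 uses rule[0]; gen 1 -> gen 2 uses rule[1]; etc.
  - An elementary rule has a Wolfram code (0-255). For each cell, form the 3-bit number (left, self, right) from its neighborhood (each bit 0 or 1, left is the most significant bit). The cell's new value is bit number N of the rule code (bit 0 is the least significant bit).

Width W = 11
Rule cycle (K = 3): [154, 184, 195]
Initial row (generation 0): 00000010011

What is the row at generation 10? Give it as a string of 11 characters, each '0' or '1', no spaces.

Gen 0: 00000010011
Gen 1 (rule 154): 00000101110
Gen 2 (rule 184): 00000011101
Gen 3 (rule 195): 11111101100
Gen 4 (rule 154): 11111001010
Gen 5 (rule 184): 11110100101
Gen 6 (rule 195): 01110001000
Gen 7 (rule 154): 11101010100
Gen 8 (rule 184): 11010101010
Gen 9 (rule 195): 01000000000
Gen 10 (rule 154): 10100000000

Answer: 10100000000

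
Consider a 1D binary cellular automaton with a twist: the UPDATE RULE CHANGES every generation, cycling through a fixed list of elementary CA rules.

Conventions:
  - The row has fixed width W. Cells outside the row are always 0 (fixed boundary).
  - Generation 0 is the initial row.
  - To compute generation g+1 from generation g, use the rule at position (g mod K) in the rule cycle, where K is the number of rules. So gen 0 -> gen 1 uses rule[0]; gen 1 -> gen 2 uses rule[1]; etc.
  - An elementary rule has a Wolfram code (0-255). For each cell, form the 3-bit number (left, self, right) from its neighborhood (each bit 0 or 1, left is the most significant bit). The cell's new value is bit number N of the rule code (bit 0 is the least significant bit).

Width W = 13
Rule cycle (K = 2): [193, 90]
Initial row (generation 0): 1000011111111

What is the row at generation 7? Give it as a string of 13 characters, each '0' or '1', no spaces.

Gen 0: 1000011111111
Gen 1 (rule 193): 0011001111111
Gen 2 (rule 90): 0111111000001
Gen 3 (rule 193): 0011111011100
Gen 4 (rule 90): 0110001010110
Gen 5 (rule 193): 0010100000010
Gen 6 (rule 90): 0100010000101
Gen 7 (rule 193): 0001000110000

Answer: 0001000110000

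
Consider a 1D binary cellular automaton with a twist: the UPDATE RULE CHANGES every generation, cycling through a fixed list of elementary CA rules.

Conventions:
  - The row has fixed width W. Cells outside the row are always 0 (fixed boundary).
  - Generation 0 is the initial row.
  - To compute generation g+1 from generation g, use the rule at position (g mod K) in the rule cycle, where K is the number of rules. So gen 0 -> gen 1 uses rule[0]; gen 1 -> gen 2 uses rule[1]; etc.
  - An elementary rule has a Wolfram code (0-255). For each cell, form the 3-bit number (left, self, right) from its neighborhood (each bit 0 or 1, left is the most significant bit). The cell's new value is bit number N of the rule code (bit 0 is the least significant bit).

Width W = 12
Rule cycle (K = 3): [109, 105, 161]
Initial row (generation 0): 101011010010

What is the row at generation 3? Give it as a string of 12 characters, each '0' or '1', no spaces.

Answer: 001111000111

Derivation:
Gen 0: 101011010010
Gen 1 (rule 109): 111111110010
Gen 2 (rule 105): 100000010000
Gen 3 (rule 161): 001111000111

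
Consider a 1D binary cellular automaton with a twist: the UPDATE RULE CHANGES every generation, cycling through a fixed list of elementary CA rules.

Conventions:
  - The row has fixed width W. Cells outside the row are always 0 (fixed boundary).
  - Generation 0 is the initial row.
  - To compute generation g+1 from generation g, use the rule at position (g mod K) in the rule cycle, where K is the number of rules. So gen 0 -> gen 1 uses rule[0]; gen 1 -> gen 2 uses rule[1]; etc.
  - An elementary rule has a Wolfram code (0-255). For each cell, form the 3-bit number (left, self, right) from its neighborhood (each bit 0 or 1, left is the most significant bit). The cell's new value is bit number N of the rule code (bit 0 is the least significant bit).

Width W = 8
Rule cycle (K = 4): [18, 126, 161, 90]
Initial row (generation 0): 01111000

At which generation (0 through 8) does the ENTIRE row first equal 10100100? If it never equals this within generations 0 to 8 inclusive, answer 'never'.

Gen 0: 01111000
Gen 1 (rule 18): 10000100
Gen 2 (rule 126): 11001110
Gen 3 (rule 161): 00000100
Gen 4 (rule 90): 00001010
Gen 5 (rule 18): 00010001
Gen 6 (rule 126): 00111011
Gen 7 (rule 161): 10010100
Gen 8 (rule 90): 01100010

Answer: never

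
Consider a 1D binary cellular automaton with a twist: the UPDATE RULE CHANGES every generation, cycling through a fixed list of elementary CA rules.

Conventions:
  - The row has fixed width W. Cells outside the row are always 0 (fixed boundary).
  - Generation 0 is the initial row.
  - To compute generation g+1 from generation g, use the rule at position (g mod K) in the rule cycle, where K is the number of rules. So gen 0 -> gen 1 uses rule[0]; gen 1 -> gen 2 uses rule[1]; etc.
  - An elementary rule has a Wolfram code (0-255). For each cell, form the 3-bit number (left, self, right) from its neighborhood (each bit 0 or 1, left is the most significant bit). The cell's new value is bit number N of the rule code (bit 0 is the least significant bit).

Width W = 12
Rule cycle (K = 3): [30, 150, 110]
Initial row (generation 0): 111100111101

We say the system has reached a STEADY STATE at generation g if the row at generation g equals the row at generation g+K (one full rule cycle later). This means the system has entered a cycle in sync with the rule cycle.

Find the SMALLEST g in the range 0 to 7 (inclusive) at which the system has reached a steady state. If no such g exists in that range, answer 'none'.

Gen 0: 111100111101
Gen 1 (rule 30): 100011100001
Gen 2 (rule 150): 110101010011
Gen 3 (rule 110): 111111110111
Gen 4 (rule 30): 100000000100
Gen 5 (rule 150): 110000001110
Gen 6 (rule 110): 110000011010
Gen 7 (rule 30): 101000110011
Gen 8 (rule 150): 101101001100
Gen 9 (rule 110): 111111011100
Gen 10 (rule 30): 100000010010

Answer: none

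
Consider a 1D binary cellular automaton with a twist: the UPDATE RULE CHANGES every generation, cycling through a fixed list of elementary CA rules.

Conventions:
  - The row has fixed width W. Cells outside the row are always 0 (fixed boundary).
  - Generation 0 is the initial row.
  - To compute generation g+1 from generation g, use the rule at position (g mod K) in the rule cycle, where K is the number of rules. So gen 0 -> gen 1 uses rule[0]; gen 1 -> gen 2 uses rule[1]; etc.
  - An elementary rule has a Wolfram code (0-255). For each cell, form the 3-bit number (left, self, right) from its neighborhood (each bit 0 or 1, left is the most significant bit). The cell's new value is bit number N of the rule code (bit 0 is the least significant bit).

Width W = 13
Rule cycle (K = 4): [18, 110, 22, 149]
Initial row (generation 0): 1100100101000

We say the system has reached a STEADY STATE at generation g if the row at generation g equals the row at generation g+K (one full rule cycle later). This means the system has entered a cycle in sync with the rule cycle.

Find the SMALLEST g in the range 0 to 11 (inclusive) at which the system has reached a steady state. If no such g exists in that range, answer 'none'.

Answer: 9

Derivation:
Gen 0: 1100100101000
Gen 1 (rule 18): 0011011000100
Gen 2 (rule 110): 0111111001100
Gen 3 (rule 22): 1000000110010
Gen 4 (rule 149): 1111110001011
Gen 5 (rule 18): 0000001010000
Gen 6 (rule 110): 0000011110000
Gen 7 (rule 22): 0000100001000
Gen 8 (rule 149): 1110111101111
Gen 9 (rule 18): 0000000000000
Gen 10 (rule 110): 0000000000000
Gen 11 (rule 22): 0000000000000
Gen 12 (rule 149): 1111111111111
Gen 13 (rule 18): 0000000000000
Gen 14 (rule 110): 0000000000000
Gen 15 (rule 22): 0000000000000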